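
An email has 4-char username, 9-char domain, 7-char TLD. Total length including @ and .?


An email address has format: username@domain.tld
Username length: 4
'@' character: 1
Domain length: 9
'.' character: 1
TLD length: 7
Total = 4 + 1 + 9 + 1 + 7 = 22

22


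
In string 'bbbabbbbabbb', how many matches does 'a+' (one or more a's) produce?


Pattern 'a+' matches one or more consecutive a's.
String: 'bbbabbbbabbb'
Scanning for runs of a:
  Match 1: 'a' (length 1)
  Match 2: 'a' (length 1)
Total matches: 2

2


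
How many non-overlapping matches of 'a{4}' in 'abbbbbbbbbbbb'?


Pattern 'a{4}' matches exactly 4 consecutive a's (greedy, non-overlapping).
String: 'abbbbbbbbbbbb'
Scanning for runs of a's:
  Run at pos 0: 'a' (length 1) -> 0 match(es)
Matches found: []
Total: 0

0


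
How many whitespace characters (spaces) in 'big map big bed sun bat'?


\s matches whitespace characters (spaces, tabs, etc.).
Text: 'big map big bed sun bat'
This text has 6 words separated by spaces.
Number of spaces = number of words - 1 = 6 - 1 = 5

5


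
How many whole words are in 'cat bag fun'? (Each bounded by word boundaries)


Word boundaries (\b) mark the start/end of each word.
Text: 'cat bag fun'
Splitting by whitespace:
  Word 1: 'cat'
  Word 2: 'bag'
  Word 3: 'fun'
Total whole words: 3

3


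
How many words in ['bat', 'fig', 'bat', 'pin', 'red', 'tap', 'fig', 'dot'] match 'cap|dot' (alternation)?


Alternation 'cap|dot' matches either 'cap' or 'dot'.
Checking each word:
  'bat' -> no
  'fig' -> no
  'bat' -> no
  'pin' -> no
  'red' -> no
  'tap' -> no
  'fig' -> no
  'dot' -> MATCH
Matches: ['dot']
Count: 1

1


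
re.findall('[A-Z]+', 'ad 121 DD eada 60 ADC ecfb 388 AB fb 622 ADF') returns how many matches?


Pattern '[A-Z]+' finds one or more uppercase letters.
Text: 'ad 121 DD eada 60 ADC ecfb 388 AB fb 622 ADF'
Scanning for matches:
  Match 1: 'DD'
  Match 2: 'ADC'
  Match 3: 'AB'
  Match 4: 'ADF'
Total matches: 4

4


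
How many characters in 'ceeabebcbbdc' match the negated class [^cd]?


Negated class [^cd] matches any char NOT in {c, d}
Scanning 'ceeabebcbbdc':
  pos 0: 'c' -> no (excluded)
  pos 1: 'e' -> MATCH
  pos 2: 'e' -> MATCH
  pos 3: 'a' -> MATCH
  pos 4: 'b' -> MATCH
  pos 5: 'e' -> MATCH
  pos 6: 'b' -> MATCH
  pos 7: 'c' -> no (excluded)
  pos 8: 'b' -> MATCH
  pos 9: 'b' -> MATCH
  pos 10: 'd' -> no (excluded)
  pos 11: 'c' -> no (excluded)
Total matches: 8

8


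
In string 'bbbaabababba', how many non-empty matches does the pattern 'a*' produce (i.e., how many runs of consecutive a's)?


Pattern 'a*' matches zero or more a's. We want non-empty runs of consecutive a's.
String: 'bbbaabababba'
Walking through the string to find runs of a's:
  Run 1: positions 3-4 -> 'aa'
  Run 2: positions 6-6 -> 'a'
  Run 3: positions 8-8 -> 'a'
  Run 4: positions 11-11 -> 'a'
Non-empty runs found: ['aa', 'a', 'a', 'a']
Count: 4

4


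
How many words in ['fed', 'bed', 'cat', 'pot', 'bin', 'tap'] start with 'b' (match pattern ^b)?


Pattern ^b anchors to start of word. Check which words begin with 'b':
  'fed' -> no
  'bed' -> MATCH (starts with 'b')
  'cat' -> no
  'pot' -> no
  'bin' -> MATCH (starts with 'b')
  'tap' -> no
Matching words: ['bed', 'bin']
Count: 2

2


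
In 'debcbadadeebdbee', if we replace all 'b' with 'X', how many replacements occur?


re.sub('b', 'X', text) replaces every occurrence of 'b' with 'X'.
Text: 'debcbadadeebdbee'
Scanning for 'b':
  pos 2: 'b' -> replacement #1
  pos 4: 'b' -> replacement #2
  pos 11: 'b' -> replacement #3
  pos 13: 'b' -> replacement #4
Total replacements: 4

4


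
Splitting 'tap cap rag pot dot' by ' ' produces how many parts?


Splitting by ' ' breaks the string at each occurrence of the separator.
Text: 'tap cap rag pot dot'
Parts after split:
  Part 1: 'tap'
  Part 2: 'cap'
  Part 3: 'rag'
  Part 4: 'pot'
  Part 5: 'dot'
Total parts: 5

5


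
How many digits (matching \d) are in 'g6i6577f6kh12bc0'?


\d matches any digit 0-9.
Scanning 'g6i6577f6kh12bc0':
  pos 1: '6' -> DIGIT
  pos 3: '6' -> DIGIT
  pos 4: '5' -> DIGIT
  pos 5: '7' -> DIGIT
  pos 6: '7' -> DIGIT
  pos 8: '6' -> DIGIT
  pos 11: '1' -> DIGIT
  pos 12: '2' -> DIGIT
  pos 15: '0' -> DIGIT
Digits found: ['6', '6', '5', '7', '7', '6', '1', '2', '0']
Total: 9

9


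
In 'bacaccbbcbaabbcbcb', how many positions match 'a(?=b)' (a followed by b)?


Lookahead 'a(?=b)' matches 'a' only when followed by 'b'.
String: 'bacaccbbcbaabbcbcb'
Checking each position where char is 'a':
  pos 1: 'a' -> no (next='c')
  pos 3: 'a' -> no (next='c')
  pos 10: 'a' -> no (next='a')
  pos 11: 'a' -> MATCH (next='b')
Matching positions: [11]
Count: 1

1


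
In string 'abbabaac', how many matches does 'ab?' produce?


Pattern 'ab?' matches 'a' optionally followed by 'b'.
String: 'abbabaac'
Scanning left to right for 'a' then checking next char:
  Match 1: 'ab' (a followed by b)
  Match 2: 'ab' (a followed by b)
  Match 3: 'a' (a not followed by b)
  Match 4: 'a' (a not followed by b)
Total matches: 4

4


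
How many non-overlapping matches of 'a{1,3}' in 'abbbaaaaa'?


Pattern 'a{1,3}' matches between 1 and 3 consecutive a's (greedy).
String: 'abbbaaaaa'
Finding runs of a's and applying greedy matching:
  Run at pos 0: 'a' (length 1)
  Run at pos 4: 'aaaaa' (length 5)
Matches: ['a', 'aaa', 'aa']
Count: 3

3


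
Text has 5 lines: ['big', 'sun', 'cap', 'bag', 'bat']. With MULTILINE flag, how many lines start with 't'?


With MULTILINE flag, ^ matches the start of each line.
Lines: ['big', 'sun', 'cap', 'bag', 'bat']
Checking which lines start with 't':
  Line 1: 'big' -> no
  Line 2: 'sun' -> no
  Line 3: 'cap' -> no
  Line 4: 'bag' -> no
  Line 5: 'bat' -> no
Matching lines: []
Count: 0

0


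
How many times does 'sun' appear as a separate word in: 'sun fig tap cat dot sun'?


Scanning each word for exact match 'sun':
  Word 1: 'sun' -> MATCH
  Word 2: 'fig' -> no
  Word 3: 'tap' -> no
  Word 4: 'cat' -> no
  Word 5: 'dot' -> no
  Word 6: 'sun' -> MATCH
Total matches: 2

2


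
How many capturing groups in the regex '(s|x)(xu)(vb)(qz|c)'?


To count capturing groups, count each '(' that starts a group.
Pattern: '(s|x)(xu)(vb)(qz|c)'
Walking through the pattern:
  Position 0: '(' -> group #1
  Position 5: '(' -> group #2
  Position 9: '(' -> group #3
  Position 13: '(' -> group #4
Total capturing groups: 4

4


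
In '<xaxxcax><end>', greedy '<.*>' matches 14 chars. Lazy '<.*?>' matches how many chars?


Greedy '<.*>' tries to match as MUCH as possible.
Lazy '<.*?>' tries to match as LITTLE as possible.

String: '<xaxxcax><end>'
Greedy '<.*>' starts at first '<' and extends to the LAST '>': '<xaxxcax><end>' (14 chars)
Lazy '<.*?>' starts at first '<' and stops at the FIRST '>': '<xaxxcax>' (9 chars)

9


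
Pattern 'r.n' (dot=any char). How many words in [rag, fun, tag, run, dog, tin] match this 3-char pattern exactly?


Pattern 'r.n' means: starts with 'r', any single char, ends with 'n'.
Checking each word (must be exactly 3 chars):
  'rag' (len=3): no
  'fun' (len=3): no
  'tag' (len=3): no
  'run' (len=3): MATCH
  'dog' (len=3): no
  'tin' (len=3): no
Matching words: ['run']
Total: 1

1


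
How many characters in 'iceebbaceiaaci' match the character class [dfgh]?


Character class [dfgh] matches any of: {d, f, g, h}
Scanning string 'iceebbaceiaaci' character by character:
  pos 0: 'i' -> no
  pos 1: 'c' -> no
  pos 2: 'e' -> no
  pos 3: 'e' -> no
  pos 4: 'b' -> no
  pos 5: 'b' -> no
  pos 6: 'a' -> no
  pos 7: 'c' -> no
  pos 8: 'e' -> no
  pos 9: 'i' -> no
  pos 10: 'a' -> no
  pos 11: 'a' -> no
  pos 12: 'c' -> no
  pos 13: 'i' -> no
Total matches: 0

0


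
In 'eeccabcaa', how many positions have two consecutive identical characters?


Looking for consecutive identical characters in 'eeccabcaa':
  pos 0-1: 'e' vs 'e' -> MATCH ('ee')
  pos 1-2: 'e' vs 'c' -> different
  pos 2-3: 'c' vs 'c' -> MATCH ('cc')
  pos 3-4: 'c' vs 'a' -> different
  pos 4-5: 'a' vs 'b' -> different
  pos 5-6: 'b' vs 'c' -> different
  pos 6-7: 'c' vs 'a' -> different
  pos 7-8: 'a' vs 'a' -> MATCH ('aa')
Consecutive identical pairs: ['ee', 'cc', 'aa']
Count: 3

3


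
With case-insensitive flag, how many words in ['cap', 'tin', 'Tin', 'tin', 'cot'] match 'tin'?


Case-insensitive matching: compare each word's lowercase form to 'tin'.
  'cap' -> lower='cap' -> no
  'tin' -> lower='tin' -> MATCH
  'Tin' -> lower='tin' -> MATCH
  'tin' -> lower='tin' -> MATCH
  'cot' -> lower='cot' -> no
Matches: ['tin', 'Tin', 'tin']
Count: 3

3


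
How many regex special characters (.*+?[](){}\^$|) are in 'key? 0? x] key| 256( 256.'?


Regex special characters are: . * + ? [ ] ( ) { } \ ^ $ |
Scanning 'key? 0? x] key| 256( 256.':
  pos 3: '?' -> SPECIAL
  pos 6: '?' -> SPECIAL
  pos 9: ']' -> SPECIAL
  pos 14: '|' -> SPECIAL
  pos 19: '(' -> SPECIAL
  pos 24: '.' -> SPECIAL
Special chars found: ['?', '?', ']', '|', '(', '.']
Total: 6

6


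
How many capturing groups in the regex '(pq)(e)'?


To count capturing groups, count each '(' that starts a group.
Pattern: '(pq)(e)'
Walking through the pattern:
  Position 0: '(' -> group #1
  Position 4: '(' -> group #2
Total capturing groups: 2

2


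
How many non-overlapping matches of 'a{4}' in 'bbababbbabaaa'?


Pattern 'a{4}' matches exactly 4 consecutive a's (greedy, non-overlapping).
String: 'bbababbbabaaa'
Scanning for runs of a's:
  Run at pos 2: 'a' (length 1) -> 0 match(es)
  Run at pos 4: 'a' (length 1) -> 0 match(es)
  Run at pos 8: 'a' (length 1) -> 0 match(es)
  Run at pos 10: 'aaa' (length 3) -> 0 match(es)
Matches found: []
Total: 0

0


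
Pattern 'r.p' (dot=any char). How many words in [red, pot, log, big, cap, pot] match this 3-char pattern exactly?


Pattern 'r.p' means: starts with 'r', any single char, ends with 'p'.
Checking each word (must be exactly 3 chars):
  'red' (len=3): no
  'pot' (len=3): no
  'log' (len=3): no
  'big' (len=3): no
  'cap' (len=3): no
  'pot' (len=3): no
Matching words: []
Total: 0

0


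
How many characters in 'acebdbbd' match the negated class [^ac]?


Negated class [^ac] matches any char NOT in {a, c}
Scanning 'acebdbbd':
  pos 0: 'a' -> no (excluded)
  pos 1: 'c' -> no (excluded)
  pos 2: 'e' -> MATCH
  pos 3: 'b' -> MATCH
  pos 4: 'd' -> MATCH
  pos 5: 'b' -> MATCH
  pos 6: 'b' -> MATCH
  pos 7: 'd' -> MATCH
Total matches: 6

6


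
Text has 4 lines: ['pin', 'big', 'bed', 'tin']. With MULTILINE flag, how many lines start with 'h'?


With MULTILINE flag, ^ matches the start of each line.
Lines: ['pin', 'big', 'bed', 'tin']
Checking which lines start with 'h':
  Line 1: 'pin' -> no
  Line 2: 'big' -> no
  Line 3: 'bed' -> no
  Line 4: 'tin' -> no
Matching lines: []
Count: 0

0


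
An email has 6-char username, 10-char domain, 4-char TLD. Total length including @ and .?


An email address has format: username@domain.tld
Username length: 6
'@' character: 1
Domain length: 10
'.' character: 1
TLD length: 4
Total = 6 + 1 + 10 + 1 + 4 = 22

22


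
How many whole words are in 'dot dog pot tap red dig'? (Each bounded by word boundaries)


Word boundaries (\b) mark the start/end of each word.
Text: 'dot dog pot tap red dig'
Splitting by whitespace:
  Word 1: 'dot'
  Word 2: 'dog'
  Word 3: 'pot'
  Word 4: 'tap'
  Word 5: 'red'
  Word 6: 'dig'
Total whole words: 6

6


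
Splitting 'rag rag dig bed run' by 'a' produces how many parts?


Splitting by 'a' breaks the string at each occurrence of the separator.
Text: 'rag rag dig bed run'
Parts after split:
  Part 1: 'r'
  Part 2: 'g r'
  Part 3: 'g dig bed run'
Total parts: 3

3


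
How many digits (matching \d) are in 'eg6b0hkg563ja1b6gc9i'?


\d matches any digit 0-9.
Scanning 'eg6b0hkg563ja1b6gc9i':
  pos 2: '6' -> DIGIT
  pos 4: '0' -> DIGIT
  pos 8: '5' -> DIGIT
  pos 9: '6' -> DIGIT
  pos 10: '3' -> DIGIT
  pos 13: '1' -> DIGIT
  pos 15: '6' -> DIGIT
  pos 18: '9' -> DIGIT
Digits found: ['6', '0', '5', '6', '3', '1', '6', '9']
Total: 8

8


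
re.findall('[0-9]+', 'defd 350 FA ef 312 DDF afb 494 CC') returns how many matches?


Pattern '[0-9]+' finds one or more digits.
Text: 'defd 350 FA ef 312 DDF afb 494 CC'
Scanning for matches:
  Match 1: '350'
  Match 2: '312'
  Match 3: '494'
Total matches: 3

3


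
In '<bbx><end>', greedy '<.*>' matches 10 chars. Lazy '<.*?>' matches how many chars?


Greedy '<.*>' tries to match as MUCH as possible.
Lazy '<.*?>' tries to match as LITTLE as possible.

String: '<bbx><end>'
Greedy '<.*>' starts at first '<' and extends to the LAST '>': '<bbx><end>' (10 chars)
Lazy '<.*?>' starts at first '<' and stops at the FIRST '>': '<bbx>' (5 chars)

5


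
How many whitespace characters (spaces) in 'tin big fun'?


\s matches whitespace characters (spaces, tabs, etc.).
Text: 'tin big fun'
This text has 3 words separated by spaces.
Number of spaces = number of words - 1 = 3 - 1 = 2

2


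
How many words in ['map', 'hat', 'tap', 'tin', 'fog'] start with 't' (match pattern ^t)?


Pattern ^t anchors to start of word. Check which words begin with 't':
  'map' -> no
  'hat' -> no
  'tap' -> MATCH (starts with 't')
  'tin' -> MATCH (starts with 't')
  'fog' -> no
Matching words: ['tap', 'tin']
Count: 2

2


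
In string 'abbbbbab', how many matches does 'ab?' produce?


Pattern 'ab?' matches 'a' optionally followed by 'b'.
String: 'abbbbbab'
Scanning left to right for 'a' then checking next char:
  Match 1: 'ab' (a followed by b)
  Match 2: 'ab' (a followed by b)
Total matches: 2

2


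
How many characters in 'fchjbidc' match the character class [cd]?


Character class [cd] matches any of: {c, d}
Scanning string 'fchjbidc' character by character:
  pos 0: 'f' -> no
  pos 1: 'c' -> MATCH
  pos 2: 'h' -> no
  pos 3: 'j' -> no
  pos 4: 'b' -> no
  pos 5: 'i' -> no
  pos 6: 'd' -> MATCH
  pos 7: 'c' -> MATCH
Total matches: 3

3


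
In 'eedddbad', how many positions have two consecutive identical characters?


Looking for consecutive identical characters in 'eedddbad':
  pos 0-1: 'e' vs 'e' -> MATCH ('ee')
  pos 1-2: 'e' vs 'd' -> different
  pos 2-3: 'd' vs 'd' -> MATCH ('dd')
  pos 3-4: 'd' vs 'd' -> MATCH ('dd')
  pos 4-5: 'd' vs 'b' -> different
  pos 5-6: 'b' vs 'a' -> different
  pos 6-7: 'a' vs 'd' -> different
Consecutive identical pairs: ['ee', 'dd', 'dd']
Count: 3

3


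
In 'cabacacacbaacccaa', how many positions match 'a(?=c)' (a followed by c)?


Lookahead 'a(?=c)' matches 'a' only when followed by 'c'.
String: 'cabacacacbaacccaa'
Checking each position where char is 'a':
  pos 1: 'a' -> no (next='b')
  pos 3: 'a' -> MATCH (next='c')
  pos 5: 'a' -> MATCH (next='c')
  pos 7: 'a' -> MATCH (next='c')
  pos 10: 'a' -> no (next='a')
  pos 11: 'a' -> MATCH (next='c')
  pos 15: 'a' -> no (next='a')
Matching positions: [3, 5, 7, 11]
Count: 4

4


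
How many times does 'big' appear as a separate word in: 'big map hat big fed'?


Scanning each word for exact match 'big':
  Word 1: 'big' -> MATCH
  Word 2: 'map' -> no
  Word 3: 'hat' -> no
  Word 4: 'big' -> MATCH
  Word 5: 'fed' -> no
Total matches: 2

2


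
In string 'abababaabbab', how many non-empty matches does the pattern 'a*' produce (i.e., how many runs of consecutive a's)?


Pattern 'a*' matches zero or more a's. We want non-empty runs of consecutive a's.
String: 'abababaabbab'
Walking through the string to find runs of a's:
  Run 1: positions 0-0 -> 'a'
  Run 2: positions 2-2 -> 'a'
  Run 3: positions 4-4 -> 'a'
  Run 4: positions 6-7 -> 'aa'
  Run 5: positions 10-10 -> 'a'
Non-empty runs found: ['a', 'a', 'a', 'aa', 'a']
Count: 5

5


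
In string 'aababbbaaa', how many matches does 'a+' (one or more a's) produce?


Pattern 'a+' matches one or more consecutive a's.
String: 'aababbbaaa'
Scanning for runs of a:
  Match 1: 'aa' (length 2)
  Match 2: 'a' (length 1)
  Match 3: 'aaa' (length 3)
Total matches: 3

3


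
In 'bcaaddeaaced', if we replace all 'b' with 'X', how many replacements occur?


re.sub('b', 'X', text) replaces every occurrence of 'b' with 'X'.
Text: 'bcaaddeaaced'
Scanning for 'b':
  pos 0: 'b' -> replacement #1
Total replacements: 1

1


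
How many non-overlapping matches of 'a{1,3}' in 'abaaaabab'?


Pattern 'a{1,3}' matches between 1 and 3 consecutive a's (greedy).
String: 'abaaaabab'
Finding runs of a's and applying greedy matching:
  Run at pos 0: 'a' (length 1)
  Run at pos 2: 'aaaa' (length 4)
  Run at pos 7: 'a' (length 1)
Matches: ['a', 'aaa', 'a', 'a']
Count: 4

4


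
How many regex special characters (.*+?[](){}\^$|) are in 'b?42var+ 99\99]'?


Regex special characters are: . * + ? [ ] ( ) { } \ ^ $ |
Scanning 'b?42var+ 99\99]':
  pos 1: '?' -> SPECIAL
  pos 7: '+' -> SPECIAL
  pos 11: '\' -> SPECIAL
  pos 14: ']' -> SPECIAL
Special chars found: ['?', '+', '\\', ']']
Total: 4

4


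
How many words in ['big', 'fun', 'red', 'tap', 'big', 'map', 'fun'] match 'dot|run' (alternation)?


Alternation 'dot|run' matches either 'dot' or 'run'.
Checking each word:
  'big' -> no
  'fun' -> no
  'red' -> no
  'tap' -> no
  'big' -> no
  'map' -> no
  'fun' -> no
Matches: []
Count: 0

0


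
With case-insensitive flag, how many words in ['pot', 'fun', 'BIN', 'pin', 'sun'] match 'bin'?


Case-insensitive matching: compare each word's lowercase form to 'bin'.
  'pot' -> lower='pot' -> no
  'fun' -> lower='fun' -> no
  'BIN' -> lower='bin' -> MATCH
  'pin' -> lower='pin' -> no
  'sun' -> lower='sun' -> no
Matches: ['BIN']
Count: 1

1


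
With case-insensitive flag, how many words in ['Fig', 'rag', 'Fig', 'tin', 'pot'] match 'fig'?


Case-insensitive matching: compare each word's lowercase form to 'fig'.
  'Fig' -> lower='fig' -> MATCH
  'rag' -> lower='rag' -> no
  'Fig' -> lower='fig' -> MATCH
  'tin' -> lower='tin' -> no
  'pot' -> lower='pot' -> no
Matches: ['Fig', 'Fig']
Count: 2

2


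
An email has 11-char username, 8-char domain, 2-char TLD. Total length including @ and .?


An email address has format: username@domain.tld
Username length: 11
'@' character: 1
Domain length: 8
'.' character: 1
TLD length: 2
Total = 11 + 1 + 8 + 1 + 2 = 23

23


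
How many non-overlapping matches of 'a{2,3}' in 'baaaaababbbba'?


Pattern 'a{2,3}' matches between 2 and 3 consecutive a's (greedy).
String: 'baaaaababbbba'
Finding runs of a's and applying greedy matching:
  Run at pos 1: 'aaaaa' (length 5)
  Run at pos 7: 'a' (length 1)
  Run at pos 12: 'a' (length 1)
Matches: ['aaa', 'aa']
Count: 2

2


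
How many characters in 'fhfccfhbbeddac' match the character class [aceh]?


Character class [aceh] matches any of: {a, c, e, h}
Scanning string 'fhfccfhbbeddac' character by character:
  pos 0: 'f' -> no
  pos 1: 'h' -> MATCH
  pos 2: 'f' -> no
  pos 3: 'c' -> MATCH
  pos 4: 'c' -> MATCH
  pos 5: 'f' -> no
  pos 6: 'h' -> MATCH
  pos 7: 'b' -> no
  pos 8: 'b' -> no
  pos 9: 'e' -> MATCH
  pos 10: 'd' -> no
  pos 11: 'd' -> no
  pos 12: 'a' -> MATCH
  pos 13: 'c' -> MATCH
Total matches: 7

7


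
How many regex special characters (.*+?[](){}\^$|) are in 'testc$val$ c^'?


Regex special characters are: . * + ? [ ] ( ) { } \ ^ $ |
Scanning 'testc$val$ c^':
  pos 5: '$' -> SPECIAL
  pos 9: '$' -> SPECIAL
  pos 12: '^' -> SPECIAL
Special chars found: ['$', '$', '^']
Total: 3

3


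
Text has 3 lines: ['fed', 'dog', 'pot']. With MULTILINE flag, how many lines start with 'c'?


With MULTILINE flag, ^ matches the start of each line.
Lines: ['fed', 'dog', 'pot']
Checking which lines start with 'c':
  Line 1: 'fed' -> no
  Line 2: 'dog' -> no
  Line 3: 'pot' -> no
Matching lines: []
Count: 0

0


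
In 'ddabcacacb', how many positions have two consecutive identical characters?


Looking for consecutive identical characters in 'ddabcacacb':
  pos 0-1: 'd' vs 'd' -> MATCH ('dd')
  pos 1-2: 'd' vs 'a' -> different
  pos 2-3: 'a' vs 'b' -> different
  pos 3-4: 'b' vs 'c' -> different
  pos 4-5: 'c' vs 'a' -> different
  pos 5-6: 'a' vs 'c' -> different
  pos 6-7: 'c' vs 'a' -> different
  pos 7-8: 'a' vs 'c' -> different
  pos 8-9: 'c' vs 'b' -> different
Consecutive identical pairs: ['dd']
Count: 1

1


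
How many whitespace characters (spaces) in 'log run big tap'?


\s matches whitespace characters (spaces, tabs, etc.).
Text: 'log run big tap'
This text has 4 words separated by spaces.
Number of spaces = number of words - 1 = 4 - 1 = 3

3


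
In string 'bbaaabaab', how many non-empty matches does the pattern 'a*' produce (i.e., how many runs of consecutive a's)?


Pattern 'a*' matches zero or more a's. We want non-empty runs of consecutive a's.
String: 'bbaaabaab'
Walking through the string to find runs of a's:
  Run 1: positions 2-4 -> 'aaa'
  Run 2: positions 6-7 -> 'aa'
Non-empty runs found: ['aaa', 'aa']
Count: 2

2


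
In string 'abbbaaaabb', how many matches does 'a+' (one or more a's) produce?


Pattern 'a+' matches one or more consecutive a's.
String: 'abbbaaaabb'
Scanning for runs of a:
  Match 1: 'a' (length 1)
  Match 2: 'aaaa' (length 4)
Total matches: 2

2


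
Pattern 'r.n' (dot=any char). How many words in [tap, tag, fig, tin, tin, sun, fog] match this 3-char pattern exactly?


Pattern 'r.n' means: starts with 'r', any single char, ends with 'n'.
Checking each word (must be exactly 3 chars):
  'tap' (len=3): no
  'tag' (len=3): no
  'fig' (len=3): no
  'tin' (len=3): no
  'tin' (len=3): no
  'sun' (len=3): no
  'fog' (len=3): no
Matching words: []
Total: 0

0


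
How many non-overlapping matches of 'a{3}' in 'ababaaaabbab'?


Pattern 'a{3}' matches exactly 3 consecutive a's (greedy, non-overlapping).
String: 'ababaaaabbab'
Scanning for runs of a's:
  Run at pos 0: 'a' (length 1) -> 0 match(es)
  Run at pos 2: 'a' (length 1) -> 0 match(es)
  Run at pos 4: 'aaaa' (length 4) -> 1 match(es)
  Run at pos 10: 'a' (length 1) -> 0 match(es)
Matches found: ['aaa']
Total: 1

1


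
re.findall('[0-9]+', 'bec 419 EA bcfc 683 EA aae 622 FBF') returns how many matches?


Pattern '[0-9]+' finds one or more digits.
Text: 'bec 419 EA bcfc 683 EA aae 622 FBF'
Scanning for matches:
  Match 1: '419'
  Match 2: '683'
  Match 3: '622'
Total matches: 3

3


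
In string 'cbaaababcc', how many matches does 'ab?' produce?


Pattern 'ab?' matches 'a' optionally followed by 'b'.
String: 'cbaaababcc'
Scanning left to right for 'a' then checking next char:
  Match 1: 'a' (a not followed by b)
  Match 2: 'a' (a not followed by b)
  Match 3: 'ab' (a followed by b)
  Match 4: 'ab' (a followed by b)
Total matches: 4

4


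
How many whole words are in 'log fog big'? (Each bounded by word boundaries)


Word boundaries (\b) mark the start/end of each word.
Text: 'log fog big'
Splitting by whitespace:
  Word 1: 'log'
  Word 2: 'fog'
  Word 3: 'big'
Total whole words: 3

3


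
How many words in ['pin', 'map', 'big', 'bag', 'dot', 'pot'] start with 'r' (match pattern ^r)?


Pattern ^r anchors to start of word. Check which words begin with 'r':
  'pin' -> no
  'map' -> no
  'big' -> no
  'bag' -> no
  'dot' -> no
  'pot' -> no
Matching words: []
Count: 0

0


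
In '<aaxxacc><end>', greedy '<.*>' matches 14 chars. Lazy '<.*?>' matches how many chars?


Greedy '<.*>' tries to match as MUCH as possible.
Lazy '<.*?>' tries to match as LITTLE as possible.

String: '<aaxxacc><end>'
Greedy '<.*>' starts at first '<' and extends to the LAST '>': '<aaxxacc><end>' (14 chars)
Lazy '<.*?>' starts at first '<' and stops at the FIRST '>': '<aaxxacc>' (9 chars)

9


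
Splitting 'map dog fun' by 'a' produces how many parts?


Splitting by 'a' breaks the string at each occurrence of the separator.
Text: 'map dog fun'
Parts after split:
  Part 1: 'm'
  Part 2: 'p dog fun'
Total parts: 2

2


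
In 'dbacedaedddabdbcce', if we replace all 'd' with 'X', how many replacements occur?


re.sub('d', 'X', text) replaces every occurrence of 'd' with 'X'.
Text: 'dbacedaedddabdbcce'
Scanning for 'd':
  pos 0: 'd' -> replacement #1
  pos 5: 'd' -> replacement #2
  pos 8: 'd' -> replacement #3
  pos 9: 'd' -> replacement #4
  pos 10: 'd' -> replacement #5
  pos 13: 'd' -> replacement #6
Total replacements: 6

6


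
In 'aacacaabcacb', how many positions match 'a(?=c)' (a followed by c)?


Lookahead 'a(?=c)' matches 'a' only when followed by 'c'.
String: 'aacacaabcacb'
Checking each position where char is 'a':
  pos 0: 'a' -> no (next='a')
  pos 1: 'a' -> MATCH (next='c')
  pos 3: 'a' -> MATCH (next='c')
  pos 5: 'a' -> no (next='a')
  pos 6: 'a' -> no (next='b')
  pos 9: 'a' -> MATCH (next='c')
Matching positions: [1, 3, 9]
Count: 3

3


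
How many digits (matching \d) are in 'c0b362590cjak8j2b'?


\d matches any digit 0-9.
Scanning 'c0b362590cjak8j2b':
  pos 1: '0' -> DIGIT
  pos 3: '3' -> DIGIT
  pos 4: '6' -> DIGIT
  pos 5: '2' -> DIGIT
  pos 6: '5' -> DIGIT
  pos 7: '9' -> DIGIT
  pos 8: '0' -> DIGIT
  pos 13: '8' -> DIGIT
  pos 15: '2' -> DIGIT
Digits found: ['0', '3', '6', '2', '5', '9', '0', '8', '2']
Total: 9

9


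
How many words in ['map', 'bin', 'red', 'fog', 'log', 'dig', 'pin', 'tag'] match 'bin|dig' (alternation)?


Alternation 'bin|dig' matches either 'bin' or 'dig'.
Checking each word:
  'map' -> no
  'bin' -> MATCH
  'red' -> no
  'fog' -> no
  'log' -> no
  'dig' -> MATCH
  'pin' -> no
  'tag' -> no
Matches: ['bin', 'dig']
Count: 2

2


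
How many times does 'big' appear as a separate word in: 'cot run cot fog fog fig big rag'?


Scanning each word for exact match 'big':
  Word 1: 'cot' -> no
  Word 2: 'run' -> no
  Word 3: 'cot' -> no
  Word 4: 'fog' -> no
  Word 5: 'fog' -> no
  Word 6: 'fig' -> no
  Word 7: 'big' -> MATCH
  Word 8: 'rag' -> no
Total matches: 1

1


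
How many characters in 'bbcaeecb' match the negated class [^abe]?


Negated class [^abe] matches any char NOT in {a, b, e}
Scanning 'bbcaeecb':
  pos 0: 'b' -> no (excluded)
  pos 1: 'b' -> no (excluded)
  pos 2: 'c' -> MATCH
  pos 3: 'a' -> no (excluded)
  pos 4: 'e' -> no (excluded)
  pos 5: 'e' -> no (excluded)
  pos 6: 'c' -> MATCH
  pos 7: 'b' -> no (excluded)
Total matches: 2

2


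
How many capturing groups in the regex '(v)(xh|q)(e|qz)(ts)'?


To count capturing groups, count each '(' that starts a group.
Pattern: '(v)(xh|q)(e|qz)(ts)'
Walking through the pattern:
  Position 0: '(' -> group #1
  Position 3: '(' -> group #2
  Position 9: '(' -> group #3
  Position 15: '(' -> group #4
Total capturing groups: 4

4


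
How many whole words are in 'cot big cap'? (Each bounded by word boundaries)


Word boundaries (\b) mark the start/end of each word.
Text: 'cot big cap'
Splitting by whitespace:
  Word 1: 'cot'
  Word 2: 'big'
  Word 3: 'cap'
Total whole words: 3

3


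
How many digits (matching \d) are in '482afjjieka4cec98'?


\d matches any digit 0-9.
Scanning '482afjjieka4cec98':
  pos 0: '4' -> DIGIT
  pos 1: '8' -> DIGIT
  pos 2: '2' -> DIGIT
  pos 11: '4' -> DIGIT
  pos 15: '9' -> DIGIT
  pos 16: '8' -> DIGIT
Digits found: ['4', '8', '2', '4', '9', '8']
Total: 6

6


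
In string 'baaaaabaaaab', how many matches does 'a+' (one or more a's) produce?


Pattern 'a+' matches one or more consecutive a's.
String: 'baaaaabaaaab'
Scanning for runs of a:
  Match 1: 'aaaaa' (length 5)
  Match 2: 'aaaa' (length 4)
Total matches: 2

2


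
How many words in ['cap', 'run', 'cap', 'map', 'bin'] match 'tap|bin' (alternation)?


Alternation 'tap|bin' matches either 'tap' or 'bin'.
Checking each word:
  'cap' -> no
  'run' -> no
  'cap' -> no
  'map' -> no
  'bin' -> MATCH
Matches: ['bin']
Count: 1

1


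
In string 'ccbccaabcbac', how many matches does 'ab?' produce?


Pattern 'ab?' matches 'a' optionally followed by 'b'.
String: 'ccbccaabcbac'
Scanning left to right for 'a' then checking next char:
  Match 1: 'a' (a not followed by b)
  Match 2: 'ab' (a followed by b)
  Match 3: 'a' (a not followed by b)
Total matches: 3

3


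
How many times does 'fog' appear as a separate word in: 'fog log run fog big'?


Scanning each word for exact match 'fog':
  Word 1: 'fog' -> MATCH
  Word 2: 'log' -> no
  Word 3: 'run' -> no
  Word 4: 'fog' -> MATCH
  Word 5: 'big' -> no
Total matches: 2

2


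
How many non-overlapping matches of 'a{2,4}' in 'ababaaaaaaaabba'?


Pattern 'a{2,4}' matches between 2 and 4 consecutive a's (greedy).
String: 'ababaaaaaaaabba'
Finding runs of a's and applying greedy matching:
  Run at pos 0: 'a' (length 1)
  Run at pos 2: 'a' (length 1)
  Run at pos 4: 'aaaaaaaa' (length 8)
  Run at pos 14: 'a' (length 1)
Matches: ['aaaa', 'aaaa']
Count: 2

2


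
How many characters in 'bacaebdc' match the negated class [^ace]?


Negated class [^ace] matches any char NOT in {a, c, e}
Scanning 'bacaebdc':
  pos 0: 'b' -> MATCH
  pos 1: 'a' -> no (excluded)
  pos 2: 'c' -> no (excluded)
  pos 3: 'a' -> no (excluded)
  pos 4: 'e' -> no (excluded)
  pos 5: 'b' -> MATCH
  pos 6: 'd' -> MATCH
  pos 7: 'c' -> no (excluded)
Total matches: 3

3


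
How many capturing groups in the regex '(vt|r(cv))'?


To count capturing groups, count each '(' that starts a group.
Pattern: '(vt|r(cv))'
Walking through the pattern:
  Position 0: '(' -> group #1
  Position 5: '(' -> group #2
Total capturing groups: 2

2


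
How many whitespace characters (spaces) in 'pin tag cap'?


\s matches whitespace characters (spaces, tabs, etc.).
Text: 'pin tag cap'
This text has 3 words separated by spaces.
Number of spaces = number of words - 1 = 3 - 1 = 2

2


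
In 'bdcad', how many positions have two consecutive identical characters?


Looking for consecutive identical characters in 'bdcad':
  pos 0-1: 'b' vs 'd' -> different
  pos 1-2: 'd' vs 'c' -> different
  pos 2-3: 'c' vs 'a' -> different
  pos 3-4: 'a' vs 'd' -> different
Consecutive identical pairs: []
Count: 0

0


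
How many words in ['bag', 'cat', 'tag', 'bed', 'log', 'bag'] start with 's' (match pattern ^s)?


Pattern ^s anchors to start of word. Check which words begin with 's':
  'bag' -> no
  'cat' -> no
  'tag' -> no
  'bed' -> no
  'log' -> no
  'bag' -> no
Matching words: []
Count: 0

0


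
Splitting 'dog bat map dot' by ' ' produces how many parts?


Splitting by ' ' breaks the string at each occurrence of the separator.
Text: 'dog bat map dot'
Parts after split:
  Part 1: 'dog'
  Part 2: 'bat'
  Part 3: 'map'
  Part 4: 'dot'
Total parts: 4

4


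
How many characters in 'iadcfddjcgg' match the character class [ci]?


Character class [ci] matches any of: {c, i}
Scanning string 'iadcfddjcgg' character by character:
  pos 0: 'i' -> MATCH
  pos 1: 'a' -> no
  pos 2: 'd' -> no
  pos 3: 'c' -> MATCH
  pos 4: 'f' -> no
  pos 5: 'd' -> no
  pos 6: 'd' -> no
  pos 7: 'j' -> no
  pos 8: 'c' -> MATCH
  pos 9: 'g' -> no
  pos 10: 'g' -> no
Total matches: 3

3


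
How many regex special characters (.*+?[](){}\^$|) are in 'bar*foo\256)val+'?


Regex special characters are: . * + ? [ ] ( ) { } \ ^ $ |
Scanning 'bar*foo\256)val+':
  pos 3: '*' -> SPECIAL
  pos 7: '\' -> SPECIAL
  pos 11: ')' -> SPECIAL
  pos 15: '+' -> SPECIAL
Special chars found: ['*', '\\', ')', '+']
Total: 4

4


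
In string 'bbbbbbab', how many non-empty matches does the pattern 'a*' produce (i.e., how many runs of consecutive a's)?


Pattern 'a*' matches zero or more a's. We want non-empty runs of consecutive a's.
String: 'bbbbbbab'
Walking through the string to find runs of a's:
  Run 1: positions 6-6 -> 'a'
Non-empty runs found: ['a']
Count: 1

1


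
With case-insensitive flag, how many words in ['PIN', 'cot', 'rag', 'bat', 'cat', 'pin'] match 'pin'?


Case-insensitive matching: compare each word's lowercase form to 'pin'.
  'PIN' -> lower='pin' -> MATCH
  'cot' -> lower='cot' -> no
  'rag' -> lower='rag' -> no
  'bat' -> lower='bat' -> no
  'cat' -> lower='cat' -> no
  'pin' -> lower='pin' -> MATCH
Matches: ['PIN', 'pin']
Count: 2

2


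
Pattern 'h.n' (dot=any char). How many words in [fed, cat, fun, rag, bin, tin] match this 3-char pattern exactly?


Pattern 'h.n' means: starts with 'h', any single char, ends with 'n'.
Checking each word (must be exactly 3 chars):
  'fed' (len=3): no
  'cat' (len=3): no
  'fun' (len=3): no
  'rag' (len=3): no
  'bin' (len=3): no
  'tin' (len=3): no
Matching words: []
Total: 0

0


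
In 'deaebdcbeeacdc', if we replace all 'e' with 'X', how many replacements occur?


re.sub('e', 'X', text) replaces every occurrence of 'e' with 'X'.
Text: 'deaebdcbeeacdc'
Scanning for 'e':
  pos 1: 'e' -> replacement #1
  pos 3: 'e' -> replacement #2
  pos 8: 'e' -> replacement #3
  pos 9: 'e' -> replacement #4
Total replacements: 4

4


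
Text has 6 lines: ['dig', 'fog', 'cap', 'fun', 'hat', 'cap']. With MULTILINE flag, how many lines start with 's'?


With MULTILINE flag, ^ matches the start of each line.
Lines: ['dig', 'fog', 'cap', 'fun', 'hat', 'cap']
Checking which lines start with 's':
  Line 1: 'dig' -> no
  Line 2: 'fog' -> no
  Line 3: 'cap' -> no
  Line 4: 'fun' -> no
  Line 5: 'hat' -> no
  Line 6: 'cap' -> no
Matching lines: []
Count: 0

0


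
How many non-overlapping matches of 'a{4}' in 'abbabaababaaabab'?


Pattern 'a{4}' matches exactly 4 consecutive a's (greedy, non-overlapping).
String: 'abbabaababaaabab'
Scanning for runs of a's:
  Run at pos 0: 'a' (length 1) -> 0 match(es)
  Run at pos 3: 'a' (length 1) -> 0 match(es)
  Run at pos 5: 'aa' (length 2) -> 0 match(es)
  Run at pos 8: 'a' (length 1) -> 0 match(es)
  Run at pos 10: 'aaa' (length 3) -> 0 match(es)
  Run at pos 14: 'a' (length 1) -> 0 match(es)
Matches found: []
Total: 0

0


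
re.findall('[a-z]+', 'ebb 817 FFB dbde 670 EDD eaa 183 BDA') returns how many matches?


Pattern '[a-z]+' finds one or more lowercase letters.
Text: 'ebb 817 FFB dbde 670 EDD eaa 183 BDA'
Scanning for matches:
  Match 1: 'ebb'
  Match 2: 'dbde'
  Match 3: 'eaa'
Total matches: 3

3


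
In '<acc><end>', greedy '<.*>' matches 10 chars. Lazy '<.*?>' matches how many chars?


Greedy '<.*>' tries to match as MUCH as possible.
Lazy '<.*?>' tries to match as LITTLE as possible.

String: '<acc><end>'
Greedy '<.*>' starts at first '<' and extends to the LAST '>': '<acc><end>' (10 chars)
Lazy '<.*?>' starts at first '<' and stops at the FIRST '>': '<acc>' (5 chars)

5


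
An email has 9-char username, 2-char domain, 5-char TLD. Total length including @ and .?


An email address has format: username@domain.tld
Username length: 9
'@' character: 1
Domain length: 2
'.' character: 1
TLD length: 5
Total = 9 + 1 + 2 + 1 + 5 = 18

18


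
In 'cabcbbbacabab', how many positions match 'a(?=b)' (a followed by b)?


Lookahead 'a(?=b)' matches 'a' only when followed by 'b'.
String: 'cabcbbbacabab'
Checking each position where char is 'a':
  pos 1: 'a' -> MATCH (next='b')
  pos 7: 'a' -> no (next='c')
  pos 9: 'a' -> MATCH (next='b')
  pos 11: 'a' -> MATCH (next='b')
Matching positions: [1, 9, 11]
Count: 3

3


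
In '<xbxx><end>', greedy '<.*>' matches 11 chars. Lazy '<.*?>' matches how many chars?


Greedy '<.*>' tries to match as MUCH as possible.
Lazy '<.*?>' tries to match as LITTLE as possible.

String: '<xbxx><end>'
Greedy '<.*>' starts at first '<' and extends to the LAST '>': '<xbxx><end>' (11 chars)
Lazy '<.*?>' starts at first '<' and stops at the FIRST '>': '<xbxx>' (6 chars)

6


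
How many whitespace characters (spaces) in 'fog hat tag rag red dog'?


\s matches whitespace characters (spaces, tabs, etc.).
Text: 'fog hat tag rag red dog'
This text has 6 words separated by spaces.
Number of spaces = number of words - 1 = 6 - 1 = 5

5


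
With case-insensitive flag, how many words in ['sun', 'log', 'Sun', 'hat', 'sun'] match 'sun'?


Case-insensitive matching: compare each word's lowercase form to 'sun'.
  'sun' -> lower='sun' -> MATCH
  'log' -> lower='log' -> no
  'Sun' -> lower='sun' -> MATCH
  'hat' -> lower='hat' -> no
  'sun' -> lower='sun' -> MATCH
Matches: ['sun', 'Sun', 'sun']
Count: 3

3


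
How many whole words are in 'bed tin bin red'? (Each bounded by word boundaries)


Word boundaries (\b) mark the start/end of each word.
Text: 'bed tin bin red'
Splitting by whitespace:
  Word 1: 'bed'
  Word 2: 'tin'
  Word 3: 'bin'
  Word 4: 'red'
Total whole words: 4

4


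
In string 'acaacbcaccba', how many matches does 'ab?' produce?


Pattern 'ab?' matches 'a' optionally followed by 'b'.
String: 'acaacbcaccba'
Scanning left to right for 'a' then checking next char:
  Match 1: 'a' (a not followed by b)
  Match 2: 'a' (a not followed by b)
  Match 3: 'a' (a not followed by b)
  Match 4: 'a' (a not followed by b)
  Match 5: 'a' (a not followed by b)
Total matches: 5

5


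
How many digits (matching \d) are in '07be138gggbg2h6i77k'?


\d matches any digit 0-9.
Scanning '07be138gggbg2h6i77k':
  pos 0: '0' -> DIGIT
  pos 1: '7' -> DIGIT
  pos 4: '1' -> DIGIT
  pos 5: '3' -> DIGIT
  pos 6: '8' -> DIGIT
  pos 12: '2' -> DIGIT
  pos 14: '6' -> DIGIT
  pos 16: '7' -> DIGIT
  pos 17: '7' -> DIGIT
Digits found: ['0', '7', '1', '3', '8', '2', '6', '7', '7']
Total: 9

9


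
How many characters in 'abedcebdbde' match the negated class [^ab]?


Negated class [^ab] matches any char NOT in {a, b}
Scanning 'abedcebdbde':
  pos 0: 'a' -> no (excluded)
  pos 1: 'b' -> no (excluded)
  pos 2: 'e' -> MATCH
  pos 3: 'd' -> MATCH
  pos 4: 'c' -> MATCH
  pos 5: 'e' -> MATCH
  pos 6: 'b' -> no (excluded)
  pos 7: 'd' -> MATCH
  pos 8: 'b' -> no (excluded)
  pos 9: 'd' -> MATCH
  pos 10: 'e' -> MATCH
Total matches: 7

7


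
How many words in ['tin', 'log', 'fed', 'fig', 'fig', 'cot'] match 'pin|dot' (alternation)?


Alternation 'pin|dot' matches either 'pin' or 'dot'.
Checking each word:
  'tin' -> no
  'log' -> no
  'fed' -> no
  'fig' -> no
  'fig' -> no
  'cot' -> no
Matches: []
Count: 0

0


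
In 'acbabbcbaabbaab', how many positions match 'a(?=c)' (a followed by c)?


Lookahead 'a(?=c)' matches 'a' only when followed by 'c'.
String: 'acbabbcbaabbaab'
Checking each position where char is 'a':
  pos 0: 'a' -> MATCH (next='c')
  pos 3: 'a' -> no (next='b')
  pos 8: 'a' -> no (next='a')
  pos 9: 'a' -> no (next='b')
  pos 12: 'a' -> no (next='a')
  pos 13: 'a' -> no (next='b')
Matching positions: [0]
Count: 1

1


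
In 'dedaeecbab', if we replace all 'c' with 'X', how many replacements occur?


re.sub('c', 'X', text) replaces every occurrence of 'c' with 'X'.
Text: 'dedaeecbab'
Scanning for 'c':
  pos 6: 'c' -> replacement #1
Total replacements: 1

1


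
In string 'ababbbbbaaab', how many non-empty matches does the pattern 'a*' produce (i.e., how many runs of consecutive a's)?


Pattern 'a*' matches zero or more a's. We want non-empty runs of consecutive a's.
String: 'ababbbbbaaab'
Walking through the string to find runs of a's:
  Run 1: positions 0-0 -> 'a'
  Run 2: positions 2-2 -> 'a'
  Run 3: positions 8-10 -> 'aaa'
Non-empty runs found: ['a', 'a', 'aaa']
Count: 3

3


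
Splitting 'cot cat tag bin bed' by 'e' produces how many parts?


Splitting by 'e' breaks the string at each occurrence of the separator.
Text: 'cot cat tag bin bed'
Parts after split:
  Part 1: 'cot cat tag bin b'
  Part 2: 'd'
Total parts: 2

2


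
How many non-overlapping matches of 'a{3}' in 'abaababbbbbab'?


Pattern 'a{3}' matches exactly 3 consecutive a's (greedy, non-overlapping).
String: 'abaababbbbbab'
Scanning for runs of a's:
  Run at pos 0: 'a' (length 1) -> 0 match(es)
  Run at pos 2: 'aa' (length 2) -> 0 match(es)
  Run at pos 5: 'a' (length 1) -> 0 match(es)
  Run at pos 11: 'a' (length 1) -> 0 match(es)
Matches found: []
Total: 0

0


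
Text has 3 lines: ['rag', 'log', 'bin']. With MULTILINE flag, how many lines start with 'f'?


With MULTILINE flag, ^ matches the start of each line.
Lines: ['rag', 'log', 'bin']
Checking which lines start with 'f':
  Line 1: 'rag' -> no
  Line 2: 'log' -> no
  Line 3: 'bin' -> no
Matching lines: []
Count: 0

0


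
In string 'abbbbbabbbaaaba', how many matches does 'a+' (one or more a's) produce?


Pattern 'a+' matches one or more consecutive a's.
String: 'abbbbbabbbaaaba'
Scanning for runs of a:
  Match 1: 'a' (length 1)
  Match 2: 'a' (length 1)
  Match 3: 'aaa' (length 3)
  Match 4: 'a' (length 1)
Total matches: 4

4
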